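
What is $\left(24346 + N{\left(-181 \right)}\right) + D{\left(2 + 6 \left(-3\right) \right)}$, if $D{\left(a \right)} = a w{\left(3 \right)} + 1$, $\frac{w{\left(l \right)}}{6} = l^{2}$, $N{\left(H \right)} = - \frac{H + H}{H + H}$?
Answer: $23482$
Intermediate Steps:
$N{\left(H \right)} = -1$ ($N{\left(H \right)} = - \frac{2 H}{2 H} = - 2 H \frac{1}{2 H} = \left(-1\right) 1 = -1$)
$w{\left(l \right)} = 6 l^{2}$
$D{\left(a \right)} = 1 + 54 a$ ($D{\left(a \right)} = a 6 \cdot 3^{2} + 1 = a 6 \cdot 9 + 1 = a 54 + 1 = 54 a + 1 = 1 + 54 a$)
$\left(24346 + N{\left(-181 \right)}\right) + D{\left(2 + 6 \left(-3\right) \right)} = \left(24346 - 1\right) + \left(1 + 54 \left(2 + 6 \left(-3\right)\right)\right) = 24345 + \left(1 + 54 \left(2 - 18\right)\right) = 24345 + \left(1 + 54 \left(-16\right)\right) = 24345 + \left(1 - 864\right) = 24345 - 863 = 23482$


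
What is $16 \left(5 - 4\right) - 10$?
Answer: $6$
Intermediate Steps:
$16 \left(5 - 4\right) - 10 = 16 \cdot 1 - 10 = 16 - 10 = 6$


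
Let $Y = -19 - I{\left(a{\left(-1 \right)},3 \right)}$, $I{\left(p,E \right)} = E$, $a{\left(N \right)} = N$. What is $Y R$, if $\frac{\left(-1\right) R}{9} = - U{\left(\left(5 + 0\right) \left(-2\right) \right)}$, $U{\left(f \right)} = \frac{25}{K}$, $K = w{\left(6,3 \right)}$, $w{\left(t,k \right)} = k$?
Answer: $-1650$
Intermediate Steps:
$K = 3$
$U{\left(f \right)} = \frac{25}{3}$
$Y = -22$ ($Y = -19 - 3 = -22$)
$R = 75$ ($R = - 9 \left(\left(-1\right) \frac{25}{3}\right) = \left(-9\right) \left(- \frac{25}{3}\right) = 75$)
$Y R = \left(-22\right) 75 = -1650$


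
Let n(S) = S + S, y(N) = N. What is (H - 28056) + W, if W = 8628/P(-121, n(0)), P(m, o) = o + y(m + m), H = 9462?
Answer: -2254188/121 ≈ -18630.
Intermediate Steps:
n(S) = 2*S
P(m, o) = o + 2*m (P(m, o) = o + (m + m) = o + 2*m)
W = -4314/121 (W = 8628/(2*0 + 2*(-121)) = 8628/(0 - 242) = 8628/(-242) = 8628*(-1/242) = -4314/121 ≈ -35.653)
(H - 28056) + W = (9462 - 28056) - 4314/121 = -18594 - 4314/121 = -2254188/121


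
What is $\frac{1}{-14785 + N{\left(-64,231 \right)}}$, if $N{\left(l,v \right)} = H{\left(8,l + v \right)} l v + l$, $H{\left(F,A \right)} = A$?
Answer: $- \frac{1}{2483777} \approx -4.0261 \cdot 10^{-7}$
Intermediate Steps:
$N{\left(l,v \right)} = l + l v \left(l + v\right)$ ($N{\left(l,v \right)} = \left(l + v\right) l v + l = l \left(l + v\right) v + l = l v \left(l + v\right) + l = l + l v \left(l + v\right)$)
$\frac{1}{-14785 + N{\left(-64,231 \right)}} = \frac{1}{-14785 - 64 \left(1 + 231 \left(-64 + 231\right)\right)} = \frac{1}{-14785 - 64 \left(1 + 231 \cdot 167\right)} = \frac{1}{-14785 - 64 \left(1 + 38577\right)} = \frac{1}{-14785 - 2468992} = \frac{1}{-2483777} = - \frac{1}{2483777}$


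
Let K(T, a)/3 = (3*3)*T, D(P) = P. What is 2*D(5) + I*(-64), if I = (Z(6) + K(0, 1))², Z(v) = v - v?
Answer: 10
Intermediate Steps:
Z(v) = 0
K(T, a) = 27*T (K(T, a) = 3*((3*3)*T) = 3*(9*T) = 27*T)
I = 0 (I = (0 + 27*0)² = (0 + 0)² = 0² = 0)
2*D(5) + I*(-64) = 2*5 + 0*(-64) = 10 + 0 = 10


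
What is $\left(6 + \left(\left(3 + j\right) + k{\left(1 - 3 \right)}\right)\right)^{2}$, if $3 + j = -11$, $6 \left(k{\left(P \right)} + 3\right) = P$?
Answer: $\frac{625}{9} \approx 69.444$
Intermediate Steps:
$k{\left(P \right)} = -3 + \frac{P}{6}$
$j = -14$ ($j = -3 - 11 = -14$)
$\left(6 + \left(\left(3 + j\right) + k{\left(1 - 3 \right)}\right)\right)^{2} = \left(6 + \left(\left(3 - 14\right) - \left(3 - \frac{1 - 3}{6}\right)\right)\right)^{2} = \left(6 - \left(14 - \frac{1 - 3}{6}\right)\right)^{2} = \left(6 + \left(-11 + \left(-3 + \frac{1}{6} \left(-2\right)\right)\right)\right)^{2} = \left(6 - \frac{43}{3}\right)^{2} = \left(- \frac{25}{3}\right)^{2} = \frac{625}{9}$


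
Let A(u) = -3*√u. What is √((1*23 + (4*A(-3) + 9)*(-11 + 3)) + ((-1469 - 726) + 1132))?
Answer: 2*√(-278 + 24*I*√3) ≈ 2.4863 + 33.439*I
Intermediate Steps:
√((1*23 + (4*A(-3) + 9)*(-11 + 3)) + ((-1469 - 726) + 1132)) = √((1*23 + (4*(-3*I*√3) + 9)*(-11 + 3)) + ((-1469 - 726) + 1132)) = √((23 + (4*(-3*I*√3) + 9)*(-8)) + (-2195 + 1132)) = √((23 + (4*(-3*I*√3) + 9)*(-8)) - 1063) = √((23 + (-12*I*√3 + 9)*(-8)) - 1063) = √((23 + (9 - 12*I*√3)*(-8)) - 1063) = √((23 + (-72 + 96*I*√3)) - 1063) = √((-49 + 96*I*√3) - 1063) = √(-1112 + 96*I*√3)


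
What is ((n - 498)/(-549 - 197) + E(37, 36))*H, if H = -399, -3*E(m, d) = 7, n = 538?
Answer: 355243/373 ≈ 952.39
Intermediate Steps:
E(m, d) = -7/3 (E(m, d) = -1/3*7 = -7/3)
((n - 498)/(-549 - 197) + E(37, 36))*H = ((538 - 498)/(-549 - 197) - 7/3)*(-399) = (40/(-746) - 7/3)*(-399) = (40*(-1/746) - 7/3)*(-399) = (-20/373 - 7/3)*(-399) = -2671/1119*(-399) = 355243/373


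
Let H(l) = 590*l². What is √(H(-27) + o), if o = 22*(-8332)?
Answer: 17*√854 ≈ 496.80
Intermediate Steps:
o = -183304
√(H(-27) + o) = √(590*(-27)² - 183304) = √(590*729 - 183304) = √(430110 - 183304) = √246806 = 17*√854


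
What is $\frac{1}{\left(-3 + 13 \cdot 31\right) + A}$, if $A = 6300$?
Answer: $\frac{1}{6700} \approx 0.00014925$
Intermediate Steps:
$\frac{1}{\left(-3 + 13 \cdot 31\right) + A} = \frac{1}{\left(-3 + 13 \cdot 31\right) + 6300} = \frac{1}{\left(-3 + 403\right) + 6300} = \frac{1}{400 + 6300} = \frac{1}{6700}$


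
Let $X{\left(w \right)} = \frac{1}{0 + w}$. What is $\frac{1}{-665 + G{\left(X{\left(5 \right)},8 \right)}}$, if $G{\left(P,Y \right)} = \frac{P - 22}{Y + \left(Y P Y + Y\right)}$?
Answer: $- \frac{144}{95869} \approx -0.0015021$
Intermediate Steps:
$X{\left(w \right)} = \frac{1}{w}$
$G{\left(P,Y \right)} = \frac{-22 + P}{2 Y + P Y^{2}}$ ($G{\left(P,Y \right)} = \frac{-22 + P}{Y + \left(P Y Y + Y\right)} = \frac{-22 + P}{Y + \left(P Y^{2} + Y\right)} = \frac{-22 + P}{Y + \left(Y + P Y^{2}\right)} = \frac{-22 + P}{2 Y + P Y^{2}}$)
$\frac{1}{-665 + G{\left(X{\left(5 \right)},8 \right)}} = \frac{1}{-665 + \frac{-22 + \frac{1}{5}}{8 \left(2 + \frac{1}{5} \cdot 8\right)}} = \frac{1}{-665 + \frac{1}{8} \frac{1}{2 + \frac{8}{5}} \left(- \frac{109}{5}\right)} = \frac{1}{-665 + \frac{1}{8} \frac{1}{\frac{18}{5}} \left(- \frac{109}{5}\right)} = \frac{1}{-665 + \frac{1}{8} \cdot \frac{5}{18} \left(- \frac{109}{5}\right)} = \frac{1}{-665 - \frac{109}{144}} = \frac{1}{- \frac{95869}{144}} = - \frac{144}{95869}$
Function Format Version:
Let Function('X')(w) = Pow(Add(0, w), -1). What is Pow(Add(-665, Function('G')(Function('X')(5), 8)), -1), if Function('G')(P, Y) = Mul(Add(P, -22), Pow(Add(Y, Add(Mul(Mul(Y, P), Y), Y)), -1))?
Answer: Rational(-144, 95869) ≈ -0.0015021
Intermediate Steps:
Function('X')(w) = Pow(w, -1)
Function('G')(P, Y) = Mul(Pow(Add(Mul(2, Y), Mul(P, Pow(Y, 2))), -1), Add(-22, P)) (Function('G')(P, Y) = Mul(Add(-22, P), Pow(Add(Y, Add(Mul(Mul(P, Y), Y), Y)), -1)) = Mul(Add(-22, P), Pow(Add(Y, Add(Mul(P, Pow(Y, 2)), Y)), -1)) = Mul(Add(-22, P), Pow(Add(Y, Add(Y, Mul(P, Pow(Y, 2)))), -1)) = Mul(Add(-22, P), Pow(Add(Mul(2, Y), Mul(P, Pow(Y, 2))), -1)) = Mul(Pow(Add(Mul(2, Y), Mul(P, Pow(Y, 2))), -1), Add(-22, P)))
Pow(Add(-665, Function('G')(Function('X')(5), 8)), -1) = Pow(Add(-665, Mul(Pow(8, -1), Pow(Add(2, Mul(Pow(5, -1), 8)), -1), Add(-22, Pow(5, -1)))), -1) = Pow(Add(-665, Mul(Rational(1, 8), Pow(Add(2, Mul(Rational(1, 5), 8)), -1), Add(-22, Rational(1, 5)))), -1) = Pow(Add(-665, Mul(Rational(1, 8), Pow(Add(2, Rational(8, 5)), -1), Rational(-109, 5))), -1) = Pow(Add(-665, Mul(Rational(1, 8), Pow(Rational(18, 5), -1), Rational(-109, 5))), -1) = Pow(Add(-665, Mul(Rational(1, 8), Rational(5, 18), Rational(-109, 5))), -1) = Pow(Add(-665, Rational(-109, 144)), -1) = Pow(Rational(-95869, 144), -1) = Rational(-144, 95869)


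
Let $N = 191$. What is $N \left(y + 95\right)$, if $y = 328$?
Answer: $80793$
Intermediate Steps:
$N \left(y + 95\right) = 191 \left(328 + 95\right) = 191 \cdot 423 = 80793$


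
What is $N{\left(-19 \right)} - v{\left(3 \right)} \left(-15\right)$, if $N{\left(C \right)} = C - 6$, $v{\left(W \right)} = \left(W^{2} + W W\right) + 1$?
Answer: $260$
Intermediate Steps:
$v{\left(W \right)} = 1 + 2 W^{2}$ ($v{\left(W \right)} = \left(W^{2} + W^{2}\right) + 1 = 2 W^{2} + 1 = 1 + 2 W^{2}$)
$N{\left(C \right)} = -6 + C$
$N{\left(-19 \right)} - v{\left(3 \right)} \left(-15\right) = \left(-6 - 19\right) - \left(1 + 2 \cdot 3^{2}\right) \left(-15\right) = -25 - \left(1 + 2 \cdot 9\right) \left(-15\right) = -25 - \left(1 + 18\right) \left(-15\right) = -25 - 19 \left(-15\right) = -25 - -285 = -25 + 285 = 260$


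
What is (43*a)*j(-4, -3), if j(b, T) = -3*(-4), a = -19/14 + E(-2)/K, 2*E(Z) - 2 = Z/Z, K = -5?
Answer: -29928/35 ≈ -855.09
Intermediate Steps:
E(Z) = 3/2 (E(Z) = 1 + (Z/Z)/2 = 1 + (½)*1 = 1 + ½ = 3/2)
a = -58/35 (a = -19/14 + (3/2)/(-5) = -19*1/14 + (3/2)*(-⅕) = -19/14 - 3/10 = -58/35 ≈ -1.6571)
j(b, T) = 12
(43*a)*j(-4, -3) = (43*(-58/35))*12 = -2494/35*12 = -29928/35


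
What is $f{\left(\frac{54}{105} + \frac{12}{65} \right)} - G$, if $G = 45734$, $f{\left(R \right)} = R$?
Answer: $- \frac{20808652}{455} \approx -45733.0$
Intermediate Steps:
$f{\left(\frac{54}{105} + \frac{12}{65} \right)} - G = \left(\frac{54}{105} + \frac{12}{65}\right) - 45734 = \left(54 \cdot \frac{1}{105} + 12 \cdot \frac{1}{65}\right) - 45734 = \left(\frac{18}{35} + \frac{12}{65}\right) - 45734 = \frac{318}{455} - 45734 = - \frac{20808652}{455}$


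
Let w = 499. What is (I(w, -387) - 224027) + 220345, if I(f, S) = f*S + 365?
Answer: -196430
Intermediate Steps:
I(f, S) = 365 + S*f (I(f, S) = S*f + 365 = 365 + S*f)
(I(w, -387) - 224027) + 220345 = ((365 - 387*499) - 224027) + 220345 = ((365 - 193113) - 224027) + 220345 = (-192748 - 224027) + 220345 = -416775 + 220345 = -196430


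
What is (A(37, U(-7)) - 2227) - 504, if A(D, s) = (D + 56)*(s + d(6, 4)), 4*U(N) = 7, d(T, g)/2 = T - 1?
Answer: -6553/4 ≈ -1638.3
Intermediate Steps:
d(T, g) = -2 + 2*T (d(T, g) = 2*(T - 1) = 2*(-1 + T) = -2 + 2*T)
U(N) = 7/4 (U(N) = (¼)*7 = 7/4)
A(D, s) = (10 + s)*(56 + D) (A(D, s) = (D + 56)*(s + (-2 + 2*6)) = (56 + D)*(s + (-2 + 12)) = (56 + D)*(s + 10) = (56 + D)*(10 + s) = (10 + s)*(56 + D))
(A(37, U(-7)) - 2227) - 504 = ((560 + 10*37 + 56*(7/4) + 37*(7/4)) - 2227) - 504 = ((560 + 370 + 98 + 259/4) - 2227) - 504 = (4371/4 - 2227) - 504 = -4537/4 - 504 = -6553/4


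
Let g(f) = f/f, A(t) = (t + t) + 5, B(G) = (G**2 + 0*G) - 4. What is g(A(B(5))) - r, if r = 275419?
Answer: -275418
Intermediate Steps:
B(G) = -4 + G**2 (B(G) = (G**2 + 0) - 4 = G**2 - 4 = -4 + G**2)
A(t) = 5 + 2*t (A(t) = 2*t + 5 = 5 + 2*t)
g(f) = 1
g(A(B(5))) - r = 1 - 1*275419 = 1 - 275419 = -275418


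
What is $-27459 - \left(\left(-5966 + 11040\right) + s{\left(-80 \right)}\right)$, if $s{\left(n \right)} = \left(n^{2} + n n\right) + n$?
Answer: $-45253$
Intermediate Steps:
$s{\left(n \right)} = n + 2 n^{2}$ ($s{\left(n \right)} = \left(n^{2} + n^{2}\right) + n = 2 n^{2} + n = n + 2 n^{2}$)
$-27459 - \left(\left(-5966 + 11040\right) + s{\left(-80 \right)}\right) = -27459 - \left(\left(-5966 + 11040\right) - 80 \left(1 + 2 \left(-80\right)\right)\right) = -27459 - \left(5074 - 80 \left(1 - 160\right)\right) = -27459 - \left(5074 - -12720\right) = -27459 - \left(5074 + 12720\right) = -27459 - 17794 = -45253$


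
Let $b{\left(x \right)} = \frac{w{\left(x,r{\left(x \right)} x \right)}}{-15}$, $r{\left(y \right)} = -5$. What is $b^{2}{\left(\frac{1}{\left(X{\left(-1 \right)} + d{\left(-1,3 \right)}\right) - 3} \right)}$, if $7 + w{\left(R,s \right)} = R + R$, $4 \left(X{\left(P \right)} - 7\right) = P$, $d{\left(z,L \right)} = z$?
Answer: $\frac{529}{3025} \approx 0.17488$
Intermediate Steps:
$X{\left(P \right)} = 7 + \frac{P}{4}$
$w{\left(R,s \right)} = -7 + 2 R$ ($w{\left(R,s \right)} = -7 + \left(R + R\right) = -7 + 2 R$)
$b{\left(x \right)} = \frac{7}{15} - \frac{2 x}{15}$ ($b{\left(x \right)} = \frac{-7 + 2 x}{-15} = \left(-7 + 2 x\right) \left(- \frac{1}{15}\right) = \frac{7}{15} - \frac{2 x}{15}$)
$b^{2}{\left(\frac{1}{\left(X{\left(-1 \right)} + d{\left(-1,3 \right)}\right) - 3} \right)} = \left(\frac{7}{15} - \frac{2}{15 \left(\left(\left(7 + \frac{1}{4} \left(-1\right)\right) - 1\right) - 3\right)}\right)^{2} = \left(\frac{7}{15} - \frac{2}{15 \left(\left(\left(7 - \frac{1}{4}\right) - 1\right) - 3\right)}\right)^{2} = \left(\frac{7}{15} - \frac{2}{15 \left(\left(\frac{27}{4} - 1\right) - 3\right)}\right)^{2} = \left(\frac{7}{15} - \frac{2}{15 \left(\frac{23}{4} - 3\right)}\right)^{2} = \left(\frac{7}{15} - \frac{2}{15 \cdot \frac{11}{4}}\right)^{2} = \left(\frac{7}{15} - \frac{8}{165}\right)^{2} = \left(\frac{23}{55}\right)^{2} = \frac{529}{3025}$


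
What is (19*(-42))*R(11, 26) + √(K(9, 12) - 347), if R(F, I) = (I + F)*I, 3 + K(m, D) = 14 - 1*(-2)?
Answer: -767676 + I*√334 ≈ -7.6768e+5 + 18.276*I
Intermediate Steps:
K(m, D) = 13 (K(m, D) = -3 + (14 - 1*(-2)) = -3 + (14 + 2) = -3 + 16 = 13)
R(F, I) = I*(F + I) (R(F, I) = (F + I)*I = I*(F + I))
(19*(-42))*R(11, 26) + √(K(9, 12) - 347) = (19*(-42))*(26*(11 + 26)) + √(13 - 347) = -20748*37 + √(-334) = -798*962 + I*√334 = -767676 + I*√334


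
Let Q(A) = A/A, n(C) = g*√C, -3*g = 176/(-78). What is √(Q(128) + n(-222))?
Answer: √(1521 + 1144*I*√222)/39 ≈ 2.475 + 2.264*I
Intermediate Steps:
g = 88/117 (g = -176/(3*(-78)) = -176*(-1)/(3*78) = -⅓*(-88/39) = 88/117 ≈ 0.75214)
n(C) = 88*√C/117
Q(A) = 1
√(Q(128) + n(-222)) = √(1 + 88*√(-222)/117) = √(1 + 88*(I*√222)/117) = √(1 + 88*I*√222/117)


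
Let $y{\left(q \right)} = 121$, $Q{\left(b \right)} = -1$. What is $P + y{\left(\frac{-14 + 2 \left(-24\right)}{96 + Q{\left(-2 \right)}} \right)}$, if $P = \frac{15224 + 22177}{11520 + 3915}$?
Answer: $\frac{90716}{735} \approx 123.42$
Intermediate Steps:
$P = \frac{1781}{735}$ ($P = \frac{37401}{15435} = 37401 \cdot \frac{1}{15435} = \frac{1781}{735} \approx 2.4231$)
$P + y{\left(\frac{-14 + 2 \left(-24\right)}{96 + Q{\left(-2 \right)}} \right)} = \frac{1781}{735} + 121 = \frac{90716}{735}$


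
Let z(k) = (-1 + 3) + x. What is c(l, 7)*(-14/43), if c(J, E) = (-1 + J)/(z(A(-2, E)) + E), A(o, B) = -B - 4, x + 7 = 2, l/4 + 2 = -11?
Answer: 371/86 ≈ 4.3139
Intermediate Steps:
l = -52 (l = -8 + 4*(-11) = -8 - 44 = -52)
x = -5 (x = -7 + 2 = -5)
A(o, B) = -4 - B
z(k) = -3 (z(k) = (-1 + 3) - 5 = 2 - 5 = -3)
c(J, E) = (-1 + J)/(-3 + E)
c(l, 7)*(-14/43) = ((-1 - 52)/(-3 + 7))*(-14/43) = (-53/4)*(-14*1/43) = ((¼)*(-53))*(-14/43) = -53/4*(-14/43) = 371/86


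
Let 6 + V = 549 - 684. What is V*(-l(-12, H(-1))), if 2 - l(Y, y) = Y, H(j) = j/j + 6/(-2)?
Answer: 1974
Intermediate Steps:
H(j) = -2 (H(j) = 1 + 6*(-½) = 1 - 3 = -2)
l(Y, y) = 2 - Y
V = -141 (V = -6 + (549 - 684) = -6 - 135 = -141)
V*(-l(-12, H(-1))) = -(-141)*(2 - 1*(-12)) = -(-141)*(2 + 12) = -(-141)*14 = -141*(-14) = 1974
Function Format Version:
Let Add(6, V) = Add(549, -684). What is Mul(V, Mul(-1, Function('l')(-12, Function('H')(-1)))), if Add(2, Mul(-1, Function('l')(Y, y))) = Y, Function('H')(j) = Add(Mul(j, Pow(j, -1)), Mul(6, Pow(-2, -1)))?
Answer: 1974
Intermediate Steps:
Function('H')(j) = -2 (Function('H')(j) = Add(1, Mul(6, Rational(-1, 2))) = Add(1, -3) = -2)
Function('l')(Y, y) = Add(2, Mul(-1, Y))
V = -141 (V = Add(-6, Add(549, -684)) = Add(-6, -135) = -141)
Mul(V, Mul(-1, Function('l')(-12, Function('H')(-1)))) = Mul(-141, Mul(-1, Add(2, Mul(-1, -12)))) = Mul(-141, Mul(-1, Add(2, 12))) = Mul(-141, Mul(-1, 14)) = Mul(-141, -14) = 1974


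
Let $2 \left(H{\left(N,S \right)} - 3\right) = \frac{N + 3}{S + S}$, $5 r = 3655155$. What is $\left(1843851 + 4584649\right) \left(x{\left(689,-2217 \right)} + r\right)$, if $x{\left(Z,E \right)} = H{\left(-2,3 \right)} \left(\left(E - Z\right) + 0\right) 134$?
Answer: $- \frac{9057075079000}{3} \approx -3.019 \cdot 10^{12}$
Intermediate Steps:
$r = 731031$ ($r = \frac{1}{5} \cdot 3655155 = 731031$)
$H{\left(N,S \right)} = 3 + \frac{3 + N}{4 S}$ ($H{\left(N,S \right)} = 3 + \frac{\left(N + 3\right) \frac{1}{S + S}}{2} = 3 + \frac{\left(3 + N\right) \frac{1}{2 S}}{2} = 3 + \frac{\frac{1}{2} \frac{1}{S} \left(3 + N\right)}{2} = 3 + \frac{3 + N}{4 S}$)
$x{\left(Z,E \right)} = - \frac{2479 Z}{6} + \frac{2479 E}{6}$ ($x{\left(Z,E \right)} = \frac{3 - 2 + 12 \cdot 3}{4 \cdot 3} \left(\left(E - Z\right) + 0\right) 134 = \frac{1}{4} \cdot \frac{1}{3} \left(3 - 2 + 36\right) \left(E - Z\right) 134 = \frac{1}{4} \cdot \frac{1}{3} \cdot 37 \left(E - Z\right) 134 = \frac{37 \left(E - Z\right)}{12} \cdot 134 = \left(- \frac{37 Z}{12} + \frac{37 E}{12}\right) 134 = - \frac{2479 Z}{6} + \frac{2479 E}{6}$)
$\left(1843851 + 4584649\right) \left(x{\left(689,-2217 \right)} + r\right) = \left(1843851 + 4584649\right) \left(\left(\left(- \frac{2479}{6}\right) 689 + \frac{2479}{6} \left(-2217\right)\right) + 731031\right) = 6428500 \left(\left(- \frac{1708031}{6} - \frac{1831981}{2}\right) + 731031\right) = 6428500 \left(- \frac{3601987}{3} + 731031\right) = 6428500 \left(- \frac{1408894}{3}\right) = - \frac{9057075079000}{3}$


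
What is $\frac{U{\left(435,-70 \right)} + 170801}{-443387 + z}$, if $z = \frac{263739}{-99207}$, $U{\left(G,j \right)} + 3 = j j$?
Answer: $- \frac{2905078581}{7331226308} \approx -0.39626$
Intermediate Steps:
$U{\left(G,j \right)} = -3 + j^{2}$ ($U{\left(G,j \right)} = -3 + j j = -3 + j^{2}$)
$z = - \frac{87913}{33069}$ ($z = 263739 \left(- \frac{1}{99207}\right) = - \frac{87913}{33069} \approx -2.6585$)
$\frac{U{\left(435,-70 \right)} + 170801}{-443387 + z} = \frac{\left(-3 + \left(-70\right)^{2}\right) + 170801}{-443387 - \frac{87913}{33069}} = \frac{\left(-3 + 4900\right) + 170801}{- \frac{14662452616}{33069}} = \left(4897 + 170801\right) \left(- \frac{33069}{14662452616}\right) = 175698 \left(- \frac{33069}{14662452616}\right) = - \frac{2905078581}{7331226308}$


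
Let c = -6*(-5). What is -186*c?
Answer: -5580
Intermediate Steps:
c = 30
-186*c = -186*30 = -5580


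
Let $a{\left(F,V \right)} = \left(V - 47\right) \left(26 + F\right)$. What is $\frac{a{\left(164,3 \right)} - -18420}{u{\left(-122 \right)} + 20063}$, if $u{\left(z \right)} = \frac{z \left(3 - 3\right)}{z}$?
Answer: $\frac{10060}{20063} \approx 0.50142$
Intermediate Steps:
$a{\left(F,V \right)} = \left(-47 + V\right) \left(26 + F\right)$
$u{\left(z \right)} = 0$ ($u{\left(z \right)} = \frac{z 0}{z} = \frac{0}{z} = 0$)
$\frac{a{\left(164,3 \right)} - -18420}{u{\left(-122 \right)} + 20063} = \frac{\left(-1222 - 7708 + 26 \cdot 3 + 164 \cdot 3\right) - -18420}{0 + 20063} = \frac{\left(-1222 - 7708 + 78 + 492\right) + 18420}{20063} = \left(-8360 + 18420\right) \frac{1}{20063} = 10060 \cdot \frac{1}{20063} = \frac{10060}{20063}$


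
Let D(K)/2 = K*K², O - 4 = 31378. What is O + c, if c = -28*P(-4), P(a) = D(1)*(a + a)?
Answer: 31830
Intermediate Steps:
O = 31382 (O = 4 + 31378 = 31382)
D(K) = 2*K³ (D(K) = 2*(K*K²) = 2*K³)
P(a) = 4*a (P(a) = (2*1³)*(a + a) = (2*1)*(2*a) = 2*(2*a) = 4*a)
c = 448 (c = -112*(-4) = -28*(-16) = 448)
O + c = 31382 + 448 = 31830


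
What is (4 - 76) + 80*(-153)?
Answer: -12312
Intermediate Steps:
(4 - 76) + 80*(-153) = -72 - 12240 = -12312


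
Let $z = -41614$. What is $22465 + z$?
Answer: $-19149$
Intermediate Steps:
$22465 + z = 22465 - 41614 = -19149$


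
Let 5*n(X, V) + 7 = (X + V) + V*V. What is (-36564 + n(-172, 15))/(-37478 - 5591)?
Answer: 182759/215345 ≈ 0.84868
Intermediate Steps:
n(X, V) = -7/5 + V/5 + X/5 + V**2/5 (n(X, V) = -7/5 + ((X + V) + V*V)/5 = -7/5 + ((V + X) + V**2)/5 = -7/5 + (V + X + V**2)/5 = -7/5 + (V/5 + X/5 + V**2/5) = -7/5 + V/5 + X/5 + V**2/5)
(-36564 + n(-172, 15))/(-37478 - 5591) = (-36564 + (-7/5 + (1/5)*15 + (1/5)*(-172) + (1/5)*15**2))/(-37478 - 5591) = (-36564 + (-7/5 + 3 - 172/5 + (1/5)*225))/(-43069) = (-36564 + (-7/5 + 3 - 172/5 + 45))*(-1/43069) = (-36564 + 61/5)*(-1/43069) = -182759/5*(-1/43069) = 182759/215345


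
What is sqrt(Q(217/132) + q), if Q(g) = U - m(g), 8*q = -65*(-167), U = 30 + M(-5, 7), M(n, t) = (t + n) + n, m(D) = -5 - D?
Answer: sqrt(24228402)/132 ≈ 37.290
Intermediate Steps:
M(n, t) = t + 2*n (M(n, t) = (n + t) + n = t + 2*n)
U = 27 (U = 30 + (7 + 2*(-5)) = 30 + (7 - 10) = 30 - 3 = 27)
q = 10855/8 (q = (-65*(-167))/8 = (1/8)*10855 = 10855/8 ≈ 1356.9)
Q(g) = 32 + g (Q(g) = 27 - (-5 - g) = 27 + (5 + g) = 32 + g)
sqrt(Q(217/132) + q) = sqrt((32 + 217/132) + 10855/8) = sqrt(4441/132 + 10855/8) = sqrt(367097/264) = sqrt(24228402)/132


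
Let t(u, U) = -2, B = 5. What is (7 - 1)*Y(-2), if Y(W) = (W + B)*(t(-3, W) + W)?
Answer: -72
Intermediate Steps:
Y(W) = (-2 + W)*(5 + W) (Y(W) = (W + 5)*(-2 + W) = (5 + W)*(-2 + W) = (-2 + W)*(5 + W))
(7 - 1)*Y(-2) = (7 - 1)*(-10 + (-2)² + 3*(-2)) = 6*(-10 + 4 - 6) = 6*(-12) = -72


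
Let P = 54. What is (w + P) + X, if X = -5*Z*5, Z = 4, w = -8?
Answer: -54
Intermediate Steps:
X = -100 (X = -5*4*5 = -20*5 = -100)
(w + P) + X = (-8 + 54) - 100 = 46 - 100 = -54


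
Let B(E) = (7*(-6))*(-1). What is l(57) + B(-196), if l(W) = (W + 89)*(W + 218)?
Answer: 40192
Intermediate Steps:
l(W) = (89 + W)*(218 + W)
B(E) = 42 (B(E) = -42*(-1) = 42)
l(57) + B(-196) = (19402 + 57² + 307*57) + 42 = (19402 + 3249 + 17499) + 42 = 40150 + 42 = 40192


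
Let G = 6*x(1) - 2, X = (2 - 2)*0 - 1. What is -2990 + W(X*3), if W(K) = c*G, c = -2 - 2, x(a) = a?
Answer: -3006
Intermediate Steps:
c = -4
X = -1 (X = 0*0 - 1 = 0 - 1 = -1)
G = 4 (G = 6*1 - 2 = 6 - 2 = 4)
W(K) = -16 (W(K) = -4*4 = -16)
-2990 + W(X*3) = -2990 - 16 = -3006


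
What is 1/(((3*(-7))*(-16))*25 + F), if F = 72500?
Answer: 1/80900 ≈ 1.2361e-5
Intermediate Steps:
1/(((3*(-7))*(-16))*25 + F) = 1/(((3*(-7))*(-16))*25 + 72500) = 1/(-21*(-16)*25 + 72500) = 1/(336*25 + 72500) = 1/(8400 + 72500) = 1/80900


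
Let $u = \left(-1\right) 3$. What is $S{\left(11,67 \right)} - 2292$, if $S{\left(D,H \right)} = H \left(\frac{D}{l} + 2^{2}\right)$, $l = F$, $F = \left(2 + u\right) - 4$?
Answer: $- \frac{10857}{5} \approx -2171.4$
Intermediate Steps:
$u = -3$
$F = -5$ ($F = \left(2 - 3\right) - 4 = -1 - 4 = -5$)
$l = -5$
$S{\left(D,H \right)} = H \left(4 - \frac{D}{5}\right)$ ($S{\left(D,H \right)} = H \left(\frac{D}{-5} + 2^{2}\right) = H \left(D \left(- \frac{1}{5}\right) + 4\right) = H \left(- \frac{D}{5} + 4\right) = H \left(4 - \frac{D}{5}\right)$)
$S{\left(11,67 \right)} - 2292 = \frac{1}{5} \cdot 67 \left(20 - 11\right) - 2292 = \frac{1}{5} \cdot 67 \cdot 9 - 2292 = \frac{603}{5} - 2292 = - \frac{10857}{5}$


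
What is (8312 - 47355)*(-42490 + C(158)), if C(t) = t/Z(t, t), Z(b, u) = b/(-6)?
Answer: 1659171328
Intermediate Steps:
Z(b, u) = -b/6 (Z(b, u) = b*(-1/6) = -b/6)
C(t) = -6 (C(t) = t/((-t/6)) = t*(-6/t) = -6)
(8312 - 47355)*(-42490 + C(158)) = (8312 - 47355)*(-42490 - 6) = -39043*(-42496) = 1659171328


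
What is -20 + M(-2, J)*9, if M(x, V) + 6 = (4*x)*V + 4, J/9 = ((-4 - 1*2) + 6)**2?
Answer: -38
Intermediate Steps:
J = 0 (J = 9*((-4 - 1*2) + 6)**2 = 9*((-4 - 2) + 6)**2 = 9*(-6 + 6)**2 = 9*0**2 = 9*0 = 0)
M(x, V) = -2 + 4*V*x (M(x, V) = -6 + ((4*x)*V + 4) = -6 + (4*V*x + 4) = -6 + (4 + 4*V*x) = -2 + 4*V*x)
-20 + M(-2, J)*9 = -20 + (-2 + 4*0*(-2))*9 = -20 + (-2 + 0)*9 = -20 - 2*9 = -20 - 18 = -38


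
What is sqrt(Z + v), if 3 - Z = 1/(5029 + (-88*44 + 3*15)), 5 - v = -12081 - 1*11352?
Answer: sqrt(33867649362)/1202 ≈ 153.10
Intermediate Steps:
v = 23438 (v = 5 - (-12081 - 1*11352) = 5 - (-12081 - 11352) = 5 - 1*(-23433) = 5 + 23433 = 23438)
Z = 3605/1202 (Z = 3 - 1/(5029 + (-88*44 + 3*15)) = 3 - 1/(5029 + (-3872 + 45)) = 3 - 1/(5029 - 3827) = 3 - 1/1202 = 3605/1202 ≈ 2.9992)
sqrt(Z + v) = sqrt(3605/1202 + 23438) = sqrt(28176081/1202) = sqrt(33867649362)/1202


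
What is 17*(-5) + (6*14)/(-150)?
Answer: -2139/25 ≈ -85.560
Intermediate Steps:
17*(-5) + (6*14)/(-150) = -85 + 84*(-1/150) = -85 - 14/25 = -2139/25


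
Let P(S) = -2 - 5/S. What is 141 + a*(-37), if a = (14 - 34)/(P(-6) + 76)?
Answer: 67749/449 ≈ 150.89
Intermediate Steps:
P(S) = -2 - 5/S
a = -120/449 (a = (14 - 34)/((-2 - 5/(-6)) + 76) = -20/((-2 - 5*(-⅙)) + 76) = -20/((-2 + ⅚) + 76) = -20/(-7/6 + 76) = -20/449/6 = -20*6/449 = -120/449 ≈ -0.26726)
141 + a*(-37) = 141 - 120/449*(-37) = 141 + 4440/449 = 67749/449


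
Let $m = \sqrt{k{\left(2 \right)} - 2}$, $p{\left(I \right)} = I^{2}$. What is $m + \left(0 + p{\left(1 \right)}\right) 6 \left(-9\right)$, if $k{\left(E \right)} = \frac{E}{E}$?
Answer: $-54 + i \approx -54.0 + 1.0 i$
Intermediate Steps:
$k{\left(E \right)} = 1$
$m = i$ ($m = \sqrt{1 - 2} = \sqrt{-1} = i \approx 1.0 i$)
$m + \left(0 + p{\left(1 \right)}\right) 6 \left(-9\right) = i + \left(0 + 1^{2}\right) 6 \left(-9\right) = i + \left(0 + 1\right) 6 \left(-9\right) = i + 1 \cdot 6 \left(-9\right) = i + 6 \left(-9\right) = i - 54 = -54 + i$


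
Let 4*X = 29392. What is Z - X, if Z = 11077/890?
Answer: -6528643/890 ≈ -7335.6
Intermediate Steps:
Z = 11077/890 (Z = 11077*(1/890) = 11077/890 ≈ 12.446)
X = 7348 (X = (¼)*29392 = 7348)
Z - X = 11077/890 - 1*7348 = 11077/890 - 7348 = -6528643/890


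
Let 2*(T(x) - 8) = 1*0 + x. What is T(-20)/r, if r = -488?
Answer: 1/244 ≈ 0.0040984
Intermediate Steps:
T(x) = 8 + x/2 (T(x) = 8 + (1*0 + x)/2 = 8 + (0 + x)/2 = 8 + x/2)
T(-20)/r = (8 + (½)*(-20))/(-488) = (8 - 10)*(-1/488) = -2*(-1/488) = 1/244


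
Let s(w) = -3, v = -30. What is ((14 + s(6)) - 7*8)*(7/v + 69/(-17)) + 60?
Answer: 8607/34 ≈ 253.15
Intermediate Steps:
((14 + s(6)) - 7*8)*(7/v + 69/(-17)) + 60 = ((14 - 3) - 7*8)*(7/(-30) + 69/(-17)) + 60 = (11 - 56)*(7*(-1/30) + 69*(-1/17)) + 60 = -45*(-7/30 - 69/17) + 60 = -45*(-2189/510) + 60 = 6567/34 + 60 = 8607/34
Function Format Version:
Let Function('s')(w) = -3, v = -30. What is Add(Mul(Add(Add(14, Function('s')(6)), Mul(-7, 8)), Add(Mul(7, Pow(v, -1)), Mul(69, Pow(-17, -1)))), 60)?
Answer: Rational(8607, 34) ≈ 253.15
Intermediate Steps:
Add(Mul(Add(Add(14, Function('s')(6)), Mul(-7, 8)), Add(Mul(7, Pow(v, -1)), Mul(69, Pow(-17, -1)))), 60) = Add(Mul(Add(Add(14, -3), Mul(-7, 8)), Add(Mul(7, Pow(-30, -1)), Mul(69, Pow(-17, -1)))), 60) = Add(Mul(Add(11, -56), Add(Mul(7, Rational(-1, 30)), Mul(69, Rational(-1, 17)))), 60) = Add(Mul(-45, Add(Rational(-7, 30), Rational(-69, 17))), 60) = Add(Mul(-45, Rational(-2189, 510)), 60) = Add(Rational(6567, 34), 60) = Rational(8607, 34)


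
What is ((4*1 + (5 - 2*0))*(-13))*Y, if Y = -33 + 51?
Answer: -2106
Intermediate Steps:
Y = 18
((4*1 + (5 - 2*0))*(-13))*Y = ((4*1 + (5 - 2*0))*(-13))*18 = ((4 + (5 + 0))*(-13))*18 = ((4 + 5)*(-13))*18 = (9*(-13))*18 = -117*18 = -2106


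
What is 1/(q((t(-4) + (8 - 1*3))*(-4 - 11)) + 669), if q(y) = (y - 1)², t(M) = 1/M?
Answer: 16/94225 ≈ 0.00016981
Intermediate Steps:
q(y) = (-1 + y)²
1/(q((t(-4) + (8 - 1*3))*(-4 - 11)) + 669) = 1/((-1 + (1/(-4) + (8 - 1*3))*(-4 - 11))² + 669) = 1/((-1 + (-¼ + (8 - 3))*(-15))² + 669) = 1/((-1 + (-¼ + 5)*(-15))² + 669) = 1/((-1 + (19/4)*(-15))² + 669) = 1/((-1 - 285/4)² + 669) = 1/((-289/4)² + 669) = 1/(83521/16 + 669) = 1/(94225/16) = 16/94225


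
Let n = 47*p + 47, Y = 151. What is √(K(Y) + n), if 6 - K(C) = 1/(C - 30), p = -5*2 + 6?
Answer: 4*I*√1021/11 ≈ 11.619*I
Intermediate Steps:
p = -4 (p = -10 + 6 = -4)
K(C) = 6 - 1/(-30 + C) (K(C) = 6 - 1/(C - 30) = 6 - 1/(-30 + C))
n = -141 (n = 47*(-4) + 47 = -188 + 47 = -141)
√(K(Y) + n) = √((-181 + 6*151)/(-30 + 151) - 141) = √((-181 + 906)/121 - 141) = √((1/121)*725 - 141) = √(725/121 - 141) = √(-16336/121) = 4*I*√1021/11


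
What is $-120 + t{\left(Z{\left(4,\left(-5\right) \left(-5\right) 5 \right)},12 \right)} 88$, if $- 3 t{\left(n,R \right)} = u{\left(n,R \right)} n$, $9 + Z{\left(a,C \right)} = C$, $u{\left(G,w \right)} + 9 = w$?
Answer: $-10328$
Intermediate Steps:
$u{\left(G,w \right)} = -9 + w$
$Z{\left(a,C \right)} = -9 + C$
$t{\left(n,R \right)} = - \frac{n \left(-9 + R\right)}{3}$ ($t{\left(n,R \right)} = - \frac{\left(-9 + R\right) n}{3} = - \frac{n \left(-9 + R\right)}{3}$)
$-120 + t{\left(Z{\left(4,\left(-5\right) \left(-5\right) 5 \right)},12 \right)} 88 = -120 + \frac{\left(-9 + \left(-5\right) \left(-5\right) 5\right) \left(9 - 12\right)}{3} \cdot 88 = -120 + \frac{\left(-9 + 25 \cdot 5\right) \left(9 - 12\right)}{3} \cdot 88 = -120 + \frac{1}{3} \left(-9 + 125\right) \left(-3\right) 88 = -120 + \frac{1}{3} \cdot 116 \left(-3\right) 88 = -120 - 10208 = -10328$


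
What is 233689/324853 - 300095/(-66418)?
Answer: 113007917037/21576086554 ≈ 5.2376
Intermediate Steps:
233689/324853 - 300095/(-66418) = 233689*(1/324853) - 300095*(-1/66418) = 233689/324853 + 300095/66418 = 113007917037/21576086554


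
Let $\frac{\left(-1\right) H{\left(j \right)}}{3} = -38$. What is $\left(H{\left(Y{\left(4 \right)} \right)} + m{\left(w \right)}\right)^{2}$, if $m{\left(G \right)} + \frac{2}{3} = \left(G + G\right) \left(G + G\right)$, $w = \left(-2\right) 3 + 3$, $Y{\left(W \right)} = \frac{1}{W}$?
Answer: $\frac{200704}{9} \approx 22300.0$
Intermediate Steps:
$H{\left(j \right)} = 114$ ($H{\left(j \right)} = \left(-3\right) \left(-38\right) = 114$)
$w = -3$ ($w = -6 + 3 = -3$)
$m{\left(G \right)} = - \frac{2}{3} + 4 G^{2}$ ($m{\left(G \right)} = - \frac{2}{3} + \left(G + G\right) \left(G + G\right) = - \frac{2}{3} + 2 G 2 G = - \frac{2}{3} + 4 G^{2}$)
$\left(H{\left(Y{\left(4 \right)} \right)} + m{\left(w \right)}\right)^{2} = \left(114 - \left(\frac{2}{3} - 4 \left(-3\right)^{2}\right)\right)^{2} = \left(114 + \left(- \frac{2}{3} + 4 \cdot 9\right)\right)^{2} = \left(114 + \left(- \frac{2}{3} + 36\right)\right)^{2} = \left(114 + \frac{106}{3}\right)^{2} = \left(\frac{448}{3}\right)^{2} = \frac{200704}{9}$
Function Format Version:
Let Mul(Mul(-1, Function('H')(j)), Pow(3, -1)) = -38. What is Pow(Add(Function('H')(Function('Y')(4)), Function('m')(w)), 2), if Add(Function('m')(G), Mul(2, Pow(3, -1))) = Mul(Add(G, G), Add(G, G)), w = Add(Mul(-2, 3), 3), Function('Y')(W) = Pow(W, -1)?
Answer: Rational(200704, 9) ≈ 22300.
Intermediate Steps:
Function('H')(j) = 114 (Function('H')(j) = Mul(-3, -38) = 114)
w = -3 (w = Add(-6, 3) = -3)
Function('m')(G) = Add(Rational(-2, 3), Mul(4, Pow(G, 2))) (Function('m')(G) = Add(Rational(-2, 3), Mul(Add(G, G), Add(G, G))) = Add(Rational(-2, 3), Mul(Mul(2, G), Mul(2, G))) = Add(Rational(-2, 3), Mul(4, Pow(G, 2))))
Pow(Add(Function('H')(Function('Y')(4)), Function('m')(w)), 2) = Pow(Add(114, Add(Rational(-2, 3), Mul(4, Pow(-3, 2)))), 2) = Pow(Add(114, Add(Rational(-2, 3), Mul(4, 9))), 2) = Pow(Add(114, Add(Rational(-2, 3), 36)), 2) = Pow(Add(114, Rational(106, 3)), 2) = Pow(Rational(448, 3), 2) = Rational(200704, 9)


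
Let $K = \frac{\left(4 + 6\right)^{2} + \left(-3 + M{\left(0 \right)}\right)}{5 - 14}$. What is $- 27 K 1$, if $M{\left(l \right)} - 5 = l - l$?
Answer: $306$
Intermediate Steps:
$M{\left(l \right)} = 5$ ($M{\left(l \right)} = 5 + \left(l - l\right) = 5 + 0 = 5$)
$K = - \frac{34}{3}$ ($K = \frac{\left(4 + 6\right)^{2} + \left(-3 + 5\right)}{5 - 14} = \frac{10^{2} + 2}{-9} = \left(100 + 2\right) \left(- \frac{1}{9}\right) = 102 \left(- \frac{1}{9}\right) = - \frac{34}{3} \approx -11.333$)
$- 27 K 1 = \left(-27\right) \left(- \frac{34}{3}\right) 1 = 306 \cdot 1 = 306$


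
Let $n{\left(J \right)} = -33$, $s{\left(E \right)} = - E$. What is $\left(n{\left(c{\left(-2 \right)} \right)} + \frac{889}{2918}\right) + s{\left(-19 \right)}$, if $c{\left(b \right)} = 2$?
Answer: $- \frac{39963}{2918} \approx -13.695$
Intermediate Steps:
$\left(n{\left(c{\left(-2 \right)} \right)} + \frac{889}{2918}\right) + s{\left(-19 \right)} = \left(-33 + \frac{889}{2918}\right) - -19 = \left(-33 + 889 \cdot \frac{1}{2918}\right) + 19 = \left(-33 + \frac{889}{2918}\right) + 19 = - \frac{95405}{2918} + 19 = - \frac{39963}{2918}$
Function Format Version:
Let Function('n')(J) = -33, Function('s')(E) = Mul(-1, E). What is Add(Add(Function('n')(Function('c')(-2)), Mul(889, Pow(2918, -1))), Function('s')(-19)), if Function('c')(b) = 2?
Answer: Rational(-39963, 2918) ≈ -13.695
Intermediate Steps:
Add(Add(Function('n')(Function('c')(-2)), Mul(889, Pow(2918, -1))), Function('s')(-19)) = Add(Add(-33, Mul(889, Pow(2918, -1))), Mul(-1, -19)) = Add(Add(-33, Mul(889, Rational(1, 2918))), 19) = Add(Add(-33, Rational(889, 2918)), 19) = Add(Rational(-95405, 2918), 19) = Rational(-39963, 2918)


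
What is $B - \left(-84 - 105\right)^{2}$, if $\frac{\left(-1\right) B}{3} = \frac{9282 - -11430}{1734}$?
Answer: $- \frac{10333725}{289} \approx -35757.0$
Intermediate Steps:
$B = - \frac{10356}{289}$ ($B = - 3 \frac{9282 - -11430}{1734} = - 3 \left(9282 + 11430\right) \frac{1}{1734} = - 3 \cdot 20712 \cdot \frac{1}{1734} = \left(-3\right) \frac{3452}{289} = - \frac{10356}{289} \approx -35.834$)
$B - \left(-84 - 105\right)^{2} = - \frac{10356}{289} - \left(-84 - 105\right)^{2} = - \frac{10356}{289} - \left(-189\right)^{2} = - \frac{10356}{289} - 35721 = - \frac{10333725}{289}$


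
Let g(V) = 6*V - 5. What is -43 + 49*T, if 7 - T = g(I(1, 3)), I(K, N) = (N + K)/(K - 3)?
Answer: 1133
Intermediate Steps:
I(K, N) = (K + N)/(-3 + K)
g(V) = -5 + 6*V
T = 24 (T = 7 - (-5 + 6*((1 + 3)/(-3 + 1))) = 7 - (-5 + 6*(4/(-2))) = 7 - (-5 + 6*(-½*4)) = 7 - (-5 + 6*(-2)) = 7 - (-5 - 12) = 7 - 1*(-17) = 7 + 17 = 24)
-43 + 49*T = -43 + 49*24 = -43 + 1176 = 1133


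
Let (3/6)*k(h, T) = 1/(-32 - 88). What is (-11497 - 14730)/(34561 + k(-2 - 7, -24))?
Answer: -1573620/2073659 ≈ -0.75886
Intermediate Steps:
k(h, T) = -1/60 (k(h, T) = 2/(-32 - 88) = 2/(-120) = 2*(-1/120) = -1/60)
(-11497 - 14730)/(34561 + k(-2 - 7, -24)) = (-11497 - 14730)/(34561 - 1/60) = -26227/2073659/60 = -26227*60/2073659 = -1573620/2073659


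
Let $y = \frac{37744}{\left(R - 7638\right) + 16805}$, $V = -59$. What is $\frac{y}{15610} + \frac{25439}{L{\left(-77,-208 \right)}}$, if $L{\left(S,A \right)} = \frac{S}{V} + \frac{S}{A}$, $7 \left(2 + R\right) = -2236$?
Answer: $\frac{1959392790661448}{129035171265} \approx 15185.0$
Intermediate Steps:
$R = - \frac{2250}{7}$ ($R = -2 + \frac{1}{7} \left(-2236\right) = -2 - \frac{2236}{7} = - \frac{2250}{7} \approx -321.43$)
$L{\left(S,A \right)} = - \frac{S}{59} + \frac{S}{A}$ ($L{\left(S,A \right)} = \frac{S}{-59} + \frac{S}{A} = S \left(- \frac{1}{59}\right) + \frac{S}{A} = - \frac{S}{59} + \frac{S}{A}$)
$y = \frac{264208}{61919}$ ($y = \frac{37744}{\left(- \frac{2250}{7} - 7638\right) + 16805} = \frac{37744}{- \frac{55716}{7} + 16805} = \frac{37744}{\frac{61919}{7}} = 37744 \cdot \frac{7}{61919} = \frac{264208}{61919} \approx 4.267$)
$\frac{y}{15610} + \frac{25439}{L{\left(-77,-208 \right)}} = \frac{264208}{61919 \cdot 15610} + \frac{25439}{\left(- \frac{1}{59}\right) \left(-77\right) - \frac{77}{-208}} = \frac{264208}{61919} \cdot \frac{1}{15610} + \frac{25439}{\frac{77}{59} - - \frac{77}{208}} = \frac{18872}{69039685} + \frac{25439}{\frac{77}{59} + \frac{77}{208}} = \frac{18872}{69039685} + \frac{25439}{\frac{20559}{12272}} = \frac{18872}{69039685} + 25439 \cdot \frac{12272}{20559} = \frac{18872}{69039685} + \frac{312187408}{20559} = \frac{1959392790661448}{129035171265}$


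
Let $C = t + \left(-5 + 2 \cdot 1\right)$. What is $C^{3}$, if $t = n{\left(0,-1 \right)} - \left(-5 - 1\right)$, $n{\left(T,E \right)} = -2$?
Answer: $1$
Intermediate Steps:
$t = 4$ ($t = -2 - \left(-5 - 1\right) = -2 - -6 = -2 + 6 = 4$)
$C = 1$ ($C = 4 + \left(-5 + 2 \cdot 1\right) = 4 + \left(-5 + 2\right) = 4 - 3 = 1$)
$C^{3} = 1^{3} = 1$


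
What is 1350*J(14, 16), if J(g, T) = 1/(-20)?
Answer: -135/2 ≈ -67.500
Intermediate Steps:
J(g, T) = -1/20
1350*J(14, 16) = 1350*(-1/20) = -135/2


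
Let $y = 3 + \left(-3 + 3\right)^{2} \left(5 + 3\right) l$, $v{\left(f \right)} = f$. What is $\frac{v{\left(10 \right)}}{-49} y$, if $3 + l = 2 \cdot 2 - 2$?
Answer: $- \frac{30}{49} \approx -0.61224$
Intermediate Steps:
$l = -1$ ($l = -3 + \left(2 \cdot 2 - 2\right) = -3 + \left(4 - 2\right) = -3 + 2 = -1$)
$y = 3$ ($y = 3 + \left(-3 + 3\right)^{2} \left(5 + 3\right) \left(-1\right) = 3 + 0^{2} \cdot 8 \left(-1\right) = 3 + 0 \left(-8\right) = 3 + 0 = 3$)
$\frac{v{\left(10 \right)}}{-49} y = \frac{10}{-49} \cdot 3 = 10 \left(- \frac{1}{49}\right) 3 = \left(- \frac{10}{49}\right) 3 = - \frac{30}{49}$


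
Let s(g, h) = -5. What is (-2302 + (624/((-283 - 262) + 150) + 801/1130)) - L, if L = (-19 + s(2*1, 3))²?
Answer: -51399361/17854 ≈ -2878.9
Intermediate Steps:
L = 576 (L = (-19 - 5)² = (-24)² = 576)
(-2302 + (624/((-283 - 262) + 150) + 801/1130)) - L = (-2302 + (624/((-283 - 262) + 150) + 801/1130)) - 1*576 = (-2302 + (624/(-545 + 150) + 801*(1/1130))) - 576 = (-2302 + (624/(-395) + 801/1130)) - 576 = (-2302 + (624*(-1/395) + 801/1130)) - 576 = (-2302 + (-624/395 + 801/1130)) - 576 = (-2302 - 15549/17854) - 576 = -41115457/17854 - 576 = -51399361/17854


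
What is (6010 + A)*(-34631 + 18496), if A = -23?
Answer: -96600245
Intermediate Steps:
(6010 + A)*(-34631 + 18496) = (6010 - 23)*(-34631 + 18496) = 5987*(-16135) = -96600245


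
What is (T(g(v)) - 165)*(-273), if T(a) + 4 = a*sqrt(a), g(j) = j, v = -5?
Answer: 46137 + 1365*I*sqrt(5) ≈ 46137.0 + 3052.2*I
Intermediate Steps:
T(a) = -4 + a**(3/2) (T(a) = -4 + a*sqrt(a) = -4 + a**(3/2))
(T(g(v)) - 165)*(-273) = ((-4 + (-5)**(3/2)) - 165)*(-273) = ((-4 - 5*I*sqrt(5)) - 165)*(-273) = (-169 - 5*I*sqrt(5))*(-273) = 46137 + 1365*I*sqrt(5)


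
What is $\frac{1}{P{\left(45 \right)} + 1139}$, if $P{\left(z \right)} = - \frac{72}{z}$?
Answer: $\frac{5}{5687} \approx 0.0008792$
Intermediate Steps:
$\frac{1}{P{\left(45 \right)} + 1139} = \frac{1}{- \frac{72}{45} + 1139} = \frac{1}{\left(-72\right) \frac{1}{45} + 1139} = \frac{1}{- \frac{8}{5} + 1139} = \frac{1}{\frac{5687}{5}} = \frac{5}{5687}$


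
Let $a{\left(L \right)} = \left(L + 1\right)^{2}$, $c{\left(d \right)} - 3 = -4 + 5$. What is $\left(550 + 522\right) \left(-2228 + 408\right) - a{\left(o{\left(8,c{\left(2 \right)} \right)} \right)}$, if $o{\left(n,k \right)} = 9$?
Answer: $-1951140$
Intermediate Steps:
$c{\left(d \right)} = 4$ ($c{\left(d \right)} = 3 + \left(-4 + 5\right) = 3 + 1 = 4$)
$a{\left(L \right)} = \left(1 + L\right)^{2}$
$\left(550 + 522\right) \left(-2228 + 408\right) - a{\left(o{\left(8,c{\left(2 \right)} \right)} \right)} = \left(550 + 522\right) \left(-2228 + 408\right) - \left(1 + 9\right)^{2} = 1072 \left(-1820\right) - 10^{2} = -1951040 - 100 = -1951140$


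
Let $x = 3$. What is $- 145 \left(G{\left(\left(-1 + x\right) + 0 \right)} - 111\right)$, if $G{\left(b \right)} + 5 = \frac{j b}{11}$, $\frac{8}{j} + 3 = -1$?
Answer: $\frac{185600}{11} \approx 16873.0$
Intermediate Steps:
$j = -2$ ($j = \frac{8}{-3 - 1} = \frac{8}{-4} = 8 \left(- \frac{1}{4}\right) = -2$)
$G{\left(b \right)} = -5 - \frac{2 b}{11}$ ($G{\left(b \right)} = -5 + \frac{\left(-2\right) b}{11} = -5 + - 2 b \frac{1}{11} = -5 - \frac{2 b}{11}$)
$- 145 \left(G{\left(\left(-1 + x\right) + 0 \right)} - 111\right) = - 145 \left(\left(-5 - \frac{2 \left(\left(-1 + 3\right) + 0\right)}{11}\right) - 111\right) = - 145 \left(\left(-5 - \frac{2 \left(2 + 0\right)}{11}\right) - 111\right) = - 145 \left(\left(-5 - \frac{4}{11}\right) - 111\right) = - 145 \left(- \frac{59}{11} - 111\right) = \left(-145\right) \left(- \frac{1280}{11}\right) = \frac{185600}{11}$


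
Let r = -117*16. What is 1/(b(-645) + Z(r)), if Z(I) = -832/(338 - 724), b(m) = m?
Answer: -193/124069 ≈ -0.0015556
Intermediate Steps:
r = -1872
Z(I) = 416/193 (Z(I) = -832/(-386) = -832*(-1/386) = 416/193)
1/(b(-645) + Z(r)) = 1/(-645 + 416/193) = 1/(-124069/193) = -193/124069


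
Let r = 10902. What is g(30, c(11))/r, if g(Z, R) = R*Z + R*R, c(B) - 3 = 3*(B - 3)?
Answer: 513/3634 ≈ 0.14117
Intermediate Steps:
c(B) = -6 + 3*B (c(B) = 3 + 3*(B - 3) = 3 + 3*(-3 + B) = 3 + (-9 + 3*B) = -6 + 3*B)
g(Z, R) = R² + R*Z (g(Z, R) = R*Z + R² = R² + R*Z)
g(30, c(11))/r = ((-6 + 3*11)*((-6 + 3*11) + 30))/10902 = ((-6 + 33)*((-6 + 33) + 30))*(1/10902) = (27*(27 + 30))*(1/10902) = (27*57)*(1/10902) = 1539*(1/10902) = 513/3634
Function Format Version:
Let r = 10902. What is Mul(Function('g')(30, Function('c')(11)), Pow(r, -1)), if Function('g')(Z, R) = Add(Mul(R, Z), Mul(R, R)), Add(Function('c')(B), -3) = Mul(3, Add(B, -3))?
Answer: Rational(513, 3634) ≈ 0.14117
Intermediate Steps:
Function('c')(B) = Add(-6, Mul(3, B)) (Function('c')(B) = Add(3, Mul(3, Add(B, -3))) = Add(3, Mul(3, Add(-3, B))) = Add(3, Add(-9, Mul(3, B))) = Add(-6, Mul(3, B)))
Function('g')(Z, R) = Add(Pow(R, 2), Mul(R, Z)) (Function('g')(Z, R) = Add(Mul(R, Z), Pow(R, 2)) = Add(Pow(R, 2), Mul(R, Z)))
Mul(Function('g')(30, Function('c')(11)), Pow(r, -1)) = Mul(Mul(Add(-6, Mul(3, 11)), Add(Add(-6, Mul(3, 11)), 30)), Pow(10902, -1)) = Mul(Mul(Add(-6, 33), Add(Add(-6, 33), 30)), Rational(1, 10902)) = Mul(Mul(27, Add(27, 30)), Rational(1, 10902)) = Mul(Mul(27, 57), Rational(1, 10902)) = Mul(1539, Rational(1, 10902)) = Rational(513, 3634)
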